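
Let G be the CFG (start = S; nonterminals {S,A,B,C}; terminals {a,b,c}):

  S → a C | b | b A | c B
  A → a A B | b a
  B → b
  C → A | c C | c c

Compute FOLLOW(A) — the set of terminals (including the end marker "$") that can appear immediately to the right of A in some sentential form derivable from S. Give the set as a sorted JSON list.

FIRST iteration:
[1]
  A via A→a A B: +{a}
  A via A→b a: +{b}
  B via B→b: +{b}
  C via C→A: +{a,b}
  C via C→c C: +{c}
  S via S→a C: +{a}
  S via S→b: +{b}
  S via S→c B: +{c}
  FIRST[S]={a,b,c}  FIRST[A]={a,b}  FIRST[B]={b}  FIRST[C]={a,b,c}
[2] (no change)
  FIRST[S]={a,b,c}  FIRST[A]={a,b}  FIRST[B]={b}  FIRST[C]={a,b,c}

FOLLOW sets:
seed FOLLOW(S) with $
pass 1:
  A→a A B: FOLLOW(A) ⊇ FIRST(B) = {b}; new: +{b}
  A→a A B: FOLLOW(B) ⊇ FOLLOW(A) ⊇ {b}; new: +{b}
  S→a C: FOLLOW(C) ⊇ FOLLOW(S) ⊇ {$}; new: +{$}
  S→b A: FOLLOW(A) ⊇ FOLLOW(S) ⊇ {$}; new: +{$}
  S→c B: FOLLOW(B) ⊇ FOLLOW(S) ⊇ {$}; new: +{$}
  FOLLOW[S]={$}  FOLLOW[A]={$,b}  FOLLOW[B]={$,b}  FOLLOW[C]={$}
pass 2: (no change)
  FOLLOW[S]={$}  FOLLOW[A]={$,b}  FOLLOW[B]={$,b}  FOLLOW[C]={$}

FOLLOW(A) = ["$", "b"]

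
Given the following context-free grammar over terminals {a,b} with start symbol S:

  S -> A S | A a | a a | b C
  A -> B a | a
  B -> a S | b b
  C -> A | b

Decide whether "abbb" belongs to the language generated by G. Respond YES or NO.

CNF form of G:
  S -> A S | A T0 | T0 T0 | T1 C
  A -> B T0 | a
  B -> T0 S | T1 T1
  C -> B T0 | a | b
  T0 -> a
  T1 -> b

CYK table (by increasing span):
  [0..0]={A,C,T0}  "a"  orig:{A,C}
  [1..1]={C,T1}  "b"  orig:{C}
  [2..2]={C,T1}  "b"  orig:{C}
  [3..3]={C,T1}  "b"  orig:{C}
  [0..1]=∅  "ab"
  [1..2]={B,S}  "bb"
  [2..3]={B,S}  "bb"
  [0..2]={B,S}  "abb"
  [1..3]=∅  "bbb"
  [0..3]=∅  "abbb"

S ∉ T[0,3] ⇒ NO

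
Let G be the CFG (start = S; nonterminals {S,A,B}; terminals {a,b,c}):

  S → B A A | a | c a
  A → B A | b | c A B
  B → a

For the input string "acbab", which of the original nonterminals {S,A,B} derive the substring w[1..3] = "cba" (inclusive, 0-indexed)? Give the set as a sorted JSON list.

CNF form of G:
  S -> B X3 | T0 T1 | a
  A -> B A | T0 X2 | b
  B -> a
  T0 -> c
  T1 -> a
  X2 -> A B
  X3 -> A A

CYK table (by increasing span) (cells [i..j] with 1 ≤ i ≤ j ≤ 3 only):
  [1..1]={T0}  "c"  orig:{}
  [2..2]={A}  "b"
  [3..3]={B,S,T1}  "a"  orig:{B,S}
  [1..2]=∅  "cb"
  [2..3]={X2}  "ba"  orig:{}
  [1..3]={A}  "cba"

Original NTs in T[1,3] deriving "cba": ["A"]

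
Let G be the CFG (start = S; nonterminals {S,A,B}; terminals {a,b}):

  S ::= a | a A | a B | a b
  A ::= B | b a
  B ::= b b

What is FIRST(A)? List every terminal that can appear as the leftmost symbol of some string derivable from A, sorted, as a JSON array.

FIRST iteration:
[1]
  A via A→b a: +{b}
  B via B→b b: +{b}
  S via S→a: +{a}
  S: {a}  A: {b}  B: {b}
[2] done
  S: {a}  A: {b}  B: {b}

FIRST(A) = ["b"]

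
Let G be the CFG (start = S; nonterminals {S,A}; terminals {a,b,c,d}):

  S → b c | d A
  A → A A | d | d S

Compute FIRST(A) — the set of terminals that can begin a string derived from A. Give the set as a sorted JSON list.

FIRST iteration:
pass 1:
  A via A→d: +{d}
  S via S→b c: +{b}
  S via S→d A: +{d}
  S: {b,d}  A: {d}
pass 2: — fixpoint
  S: {b,d}  A: {d}

FIRST(A) = ["d"]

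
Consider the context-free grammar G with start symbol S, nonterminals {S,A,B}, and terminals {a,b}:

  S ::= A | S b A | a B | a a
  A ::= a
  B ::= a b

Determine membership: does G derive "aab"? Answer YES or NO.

CNF form of G:
  S -> S X2 | T0 B | T0 T0 | a
  A -> a
  B -> T0 T1
  T0 -> a
  T1 -> b
  X2 -> T1 A

CYK table (by increasing span):
  [0..0]={A,S,T0}  "a"  orig:{A,S}
  [1..1]={A,S,T0}  "a"  orig:{A,S}
  [2..2]={T1}  "b"  orig:{}
  [0..1]={S}  "aa"
  [1..2]={B}  "ab"
  [0..2]={S}  "aab"

S ∈ T[0,2] ⇒ YES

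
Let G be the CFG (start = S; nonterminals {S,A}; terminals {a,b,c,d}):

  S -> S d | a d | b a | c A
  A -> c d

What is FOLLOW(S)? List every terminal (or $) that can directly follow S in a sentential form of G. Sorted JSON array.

Compute FIRST by fixpoint:
round 1:
  A via A→c d: +{c}
  S via S→a d: +{a}
  S via S→b a: +{b}
  S via S→c A: +{c}
  FIRST(S)={a,b,c}  FIRST(A)={c}
round 2: — fixpoint
  FIRST(S)={a,b,c}  FIRST(A)={c}

FOLLOW sets:
seed FOLLOW(S) with $
[1]
  S→S d: FOLLOW(S) ⊇ FIRST(d) = {d}; new: +{d}
  S→c A: FOLLOW(A) ⊇ FOLLOW(S) ⊇ {$,d}; new: +{$,d}
  S: {$,d}  A: {$,d}
[2] — fixpoint
  S: {$,d}  A: {$,d}

FOLLOW(S) = ["$", "d"]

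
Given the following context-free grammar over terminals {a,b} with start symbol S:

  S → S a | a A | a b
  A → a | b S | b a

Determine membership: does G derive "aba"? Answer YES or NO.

CNF form of G:
  S -> S T1 | T1 A | T1 T0
  A -> T0 S | T0 T1 | a
  T0 -> b
  T1 -> a

CYK fill:
  [0..0]={A,T1}  "a"  orig:{A}
  [1..1]={T0}  "b"  orig:{}
  [2..2]={A,T1}  "a"  orig:{A}
  [0..1]={S}  "ab"
  [1..2]={A}  "ba"
  [0..2]={S}  "aba"

S ∈ T[0,2] ⇒ YES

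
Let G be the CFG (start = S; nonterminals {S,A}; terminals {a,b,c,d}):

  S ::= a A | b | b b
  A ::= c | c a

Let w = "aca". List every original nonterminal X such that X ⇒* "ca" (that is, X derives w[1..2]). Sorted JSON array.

Convert to CNF:
  S -> T1 A | T2 T2 | b
  A -> T0 T1 | c
  T0 -> c
  T1 -> a
  T2 -> b

Fill CYK table bottom-up — only the sub-triangle for w[1..2]:
  [1..1]={A,T0}  "c"  orig:{A}
  [2..2]={T1}  "a"  orig:{}
  [1..2]={A}  "ca"

Original NTs in T[1,2] deriving "ca": ["A"]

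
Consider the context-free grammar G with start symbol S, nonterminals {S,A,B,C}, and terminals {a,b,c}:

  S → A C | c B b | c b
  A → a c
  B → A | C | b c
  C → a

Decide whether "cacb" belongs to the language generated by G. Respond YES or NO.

Convert to CNF:
  S -> A C | T1 T2 | T1 X3
  A -> T0 T1
  B -> T0 T1 | T2 T1 | a
  C -> a
  T0 -> a
  T1 -> c
  T2 -> b
  X3 -> B T2

CYK table (by increasing span):
  T[0,0] 'c' = {T1}  orig:{}
  T[1,1] 'a' = {B,C,T0}  orig:{B,C}
  T[2,2] 'c' = {T1}  orig:{}
  T[3,3] 'b' = {T2}  orig:{}
  T[0,1] 'ca' = ∅
  T[1,2] 'ac' = {A,B}
  T[2,3] 'cb' = {S}
  T[0,2] 'cac' = ∅
  T[1,3] 'acb' = {X3}  orig:{}
  T[0,3] 'cacb' = {S}

S ∈ T[0,3] ⇒ YES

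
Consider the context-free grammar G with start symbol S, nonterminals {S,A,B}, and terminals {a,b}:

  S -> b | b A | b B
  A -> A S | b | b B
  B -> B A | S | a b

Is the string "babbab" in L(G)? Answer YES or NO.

CNF form of G:
  S -> T0 A | T0 B | b
  A -> A S | T0 B | b
  B -> B A | T0 A | T0 B | T1 T0 | b
  T0 -> b
  T1 -> a

CYK table (by increasing span):
  cell(0,0) b: {A,B,S,T0}  orig:{A,B,S}
  cell(1,1) a: {T1}  orig:{}
  cell(2,2) b: {A,B,S,T0}  orig:{A,B,S}
  cell(3,3) b: {A,B,S,T0}  orig:{A,B,S}
  cell(4,4) a: {T1}  orig:{}
  cell(5,5) b: {A,B,S,T0}  orig:{A,B,S}
  cell(0,1) ba: ∅
  cell(1,2) ab: {B}
  cell(2,3) bb: {A,B,S}
  cell(3,4) ba: ∅
  cell(4,5) ab: {B}
  cell(0,2) bab: {A,B,S}
  cell(1,3) abb: {B}
  cell(2,4) bba: ∅
  cell(3,5) bab: {A,B,S}
  cell(0,3) babb: {A,B,S}
  cell(1,4) abba: ∅
  cell(2,5) bbab: {A,B,S}
  cell(0,4) babba: ∅
  cell(1,5) abbab: {B}
  cell(0,5) babbab: {A,B,S}

S ∈ T[0,5] ⇒ YES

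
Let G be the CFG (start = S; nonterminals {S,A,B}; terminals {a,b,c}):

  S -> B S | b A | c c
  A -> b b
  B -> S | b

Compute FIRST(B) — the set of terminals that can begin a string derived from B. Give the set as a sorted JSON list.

FIRST iteration:
[1]
  A via A→b b: +{b}
  B via B→b: +{b}
  S via S→B S: +{b}
  S via S→c c: +{c}
  FIRST(S)={b,c}  FIRST(A)={b}  FIRST(B)={b}
[2]
  B via B→S: +{c}
  FIRST(S)={b,c}  FIRST(A)={b}  FIRST(B)={b,c}
[3] (stable)
  FIRST(S)={b,c}  FIRST(A)={b}  FIRST(B)={b,c}

FIRST(B) = ["b", "c"]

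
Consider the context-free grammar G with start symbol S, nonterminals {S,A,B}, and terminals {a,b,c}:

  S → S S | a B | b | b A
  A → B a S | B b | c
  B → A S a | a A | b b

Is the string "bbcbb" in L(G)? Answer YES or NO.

CNF form of G:
  S -> S S | T0 B | T1 A | b
  A -> B T1 | B X2 | c
  B -> A X3 | T0 A | T1 T1
  T0 -> a
  T1 -> b
  X2 -> T0 S
  X3 -> S T0

CYK fill:
  cell(0,0) b: {S,T1}  orig:{S}
  cell(1,1) b: {S,T1}  orig:{S}
  cell(2,2) c: {A}
  cell(3,3) b: {S,T1}  orig:{S}
  cell(4,4) b: {S,T1}  orig:{S}
  cell(0,1) bb: {B,S}
  cell(1,2) bc: {S}
  cell(2,3) cb: ∅
  cell(3,4) bb: {B,S}
  cell(0,2) bbc: {S}
  cell(1,3) bcb: {S}
  cell(2,4) cbb: ∅
  cell(0,3) bbcb: {S}
  cell(1,4) bcbb: {S}
  cell(0,4) bbcbb: {S}

S ∈ T[0,4] ⇒ YES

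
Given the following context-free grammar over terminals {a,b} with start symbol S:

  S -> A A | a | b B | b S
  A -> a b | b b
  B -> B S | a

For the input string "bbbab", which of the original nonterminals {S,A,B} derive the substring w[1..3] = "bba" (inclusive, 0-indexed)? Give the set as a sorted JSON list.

CNF form of G:
  S -> A A | T1 B | T1 S | a
  A -> T0 T1 | T1 T1
  B -> B S | a
  T0 -> a
  T1 -> b

CYK table (by increasing span) — only the sub-triangle for w[1..3]:
  cell(1,1) b: {T1}  orig:{}
  cell(2,2) b: {T1}  orig:{}
  cell(3,3) a: {B,S,T0}  orig:{B,S}
  cell(1,2) bb: {A}
  cell(2,3) ba: {S}
  cell(1,3) bba: {S}

Original NTs in T[1,3] deriving "bba": ["S"]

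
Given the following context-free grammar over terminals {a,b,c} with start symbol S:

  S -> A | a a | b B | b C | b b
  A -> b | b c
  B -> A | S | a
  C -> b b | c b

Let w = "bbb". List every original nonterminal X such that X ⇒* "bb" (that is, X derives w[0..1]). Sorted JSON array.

Convert to CNF:
  S -> T0 B | T0 C | T0 T0 | T0 T1 | T2 T2 | b
  A -> T0 T1 | b
  B -> T0 B | T0 C | T0 T0 | T0 T1 | T2 T2 | a | b
  C -> T0 T0 | T1 T0
  T0 -> b
  T1 -> c
  T2 -> a

CYK table (by increasing span) (cells [i..j] with 0 ≤ i ≤ j ≤ 1 only):
  cell(0,0) b: {A,B,S,T0}  orig:{A,B,S}
  cell(1,1) b: {A,B,S,T0}  orig:{A,B,S}
  cell(0,1) bb: {B,C,S}

Original NTs in T[0,1] deriving "bb": ["B", "C", "S"]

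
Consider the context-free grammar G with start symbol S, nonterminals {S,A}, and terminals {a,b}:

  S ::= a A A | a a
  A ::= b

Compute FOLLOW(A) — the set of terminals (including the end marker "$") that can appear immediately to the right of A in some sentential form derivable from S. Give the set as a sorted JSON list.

FIRST sets, iterate to fixpoint:
iter 1:
  A via A→b: +{b}
  S via S→a A A: +{a}
  FIRST[S]={a}  FIRST[A]={b}
iter 2: — fixpoint
  FIRST[S]={a}  FIRST[A]={b}

FOLLOW iteration:
seed FOLLOW(S) with $
pass 1:
  S→a A A: FOLLOW(A) ⊇ FIRST(A) = {b}; new: +{b}
  S→a A A: FOLLOW(A) ⊇ FOLLOW(S) ⊇ {$}; new: +{$}
  FOLLOW(S)={$}  FOLLOW(A)={$,b}
pass 2: (no change)
  FOLLOW(S)={$}  FOLLOW(A)={$,b}

FOLLOW(A) = ["$", "b"]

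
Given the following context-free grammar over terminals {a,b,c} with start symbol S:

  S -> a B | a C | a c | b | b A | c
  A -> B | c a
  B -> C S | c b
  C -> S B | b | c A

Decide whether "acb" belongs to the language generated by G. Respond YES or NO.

CNF form of G:
  S -> T1 B | T1 C | T1 T0 | T2 A | b | c
  A -> C S | T0 T1 | T0 T2
  B -> C S | T0 T2
  C -> S B | T0 A | b
  T0 -> c
  T1 -> a
  T2 -> b

CYK fill:
  T[0,0] 'a' = {T1}  orig:{}
  T[1,1] 'c' = {S,T0}  orig:{S}
  T[2,2] 'b' = {C,S,T2}  orig:{C,S}
  T[0,1] 'ac' = {S}
  T[1,2] 'cb' = {A,B}
  T[0,2] 'acb' = {S}

S ∈ T[0,2] ⇒ YES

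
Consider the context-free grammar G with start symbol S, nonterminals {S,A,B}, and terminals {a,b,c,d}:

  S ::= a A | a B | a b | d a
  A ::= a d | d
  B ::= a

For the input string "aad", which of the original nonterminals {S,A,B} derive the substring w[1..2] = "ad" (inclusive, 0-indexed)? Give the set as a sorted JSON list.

CNF form of G:
  S -> T0 A | T0 B | T0 T2 | T1 T0
  A -> T0 T1 | d
  B -> a
  T0 -> a
  T1 -> d
  T2 -> b

CYK fill (cells [i..j] with 1 ≤ i ≤ j ≤ 2 only):
  T[1,1] 'a' = {B,T0}  orig:{B}
  T[2,2] 'd' = {A,T1}  orig:{A}
  T[1,2] 'ad' = {A,S}

Original NTs in T[1,2] deriving "ad": ["A", "S"]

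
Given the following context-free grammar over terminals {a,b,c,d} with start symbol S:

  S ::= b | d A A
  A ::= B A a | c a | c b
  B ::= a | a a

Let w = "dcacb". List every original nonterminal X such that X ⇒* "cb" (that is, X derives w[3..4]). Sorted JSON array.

Convert to CNF:
  S -> T3 X5 | b
  A -> B X4 | T1 T0 | T1 T2
  B -> T0 T0 | a
  T0 -> a
  T1 -> c
  T2 -> b
  T3 -> d
  X4 -> A T0
  X5 -> A A

Fill CYK table bottom-up (cells [i..j] with 3 ≤ i ≤ j ≤ 4 only):
  cell(3,3) c: {T1}  orig:{}
  cell(4,4) b: {S,T2}  orig:{S}
  cell(3,4) cb: {A}

Original NTs in T[3,4] deriving "cb": ["A"]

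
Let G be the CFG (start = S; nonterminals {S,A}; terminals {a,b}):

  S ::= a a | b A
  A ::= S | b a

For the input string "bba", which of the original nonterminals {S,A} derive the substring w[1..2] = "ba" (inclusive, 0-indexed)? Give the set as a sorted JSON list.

CNF form of G:
  S -> T0 T0 | T1 A
  A -> T0 T0 | T1 A | T1 T0
  T0 -> a
  T1 -> b

CYK fill (cells [i..j] with 1 ≤ i ≤ j ≤ 2 only):
  [1..1]={T1}  "b"  orig:{}
  [2..2]={T0}  "a"  orig:{}
  [1..2]={A}  "ba"

Original NTs in T[1,2] deriving "ba": ["A"]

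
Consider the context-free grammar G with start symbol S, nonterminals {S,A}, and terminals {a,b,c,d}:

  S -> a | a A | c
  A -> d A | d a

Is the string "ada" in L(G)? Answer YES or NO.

Convert to CNF:
  S -> T1 A | a | c
  A -> T0 A | T0 T1
  T0 -> d
  T1 -> a

CYK fill:
  [0..0]={S,T1}  "a"  orig:{S}
  [1..1]={T0}  "d"  orig:{}
  [2..2]={S,T1}  "a"  orig:{S}
  [0..1]=∅  "ad"
  [1..2]={A}  "da"
  [0..2]={S}  "ada"

S ∈ T[0,2] ⇒ YES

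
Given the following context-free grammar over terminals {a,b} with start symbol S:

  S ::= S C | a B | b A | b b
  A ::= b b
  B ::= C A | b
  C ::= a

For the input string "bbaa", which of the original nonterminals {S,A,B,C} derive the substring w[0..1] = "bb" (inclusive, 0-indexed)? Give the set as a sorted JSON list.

Convert to CNF:
  S -> S C | T0 A | T0 T0 | T1 B
  A -> T0 T0
  B -> C A | b
  C -> a
  T0 -> b
  T1 -> a

CYK fill, restricted to cells inside w[0..1]:
  cell(0,0) b: {B,T0}  orig:{B}
  cell(1,1) b: {B,T0}  orig:{B}
  cell(0,1) bb: {A,S}

Original NTs in T[0,1] deriving "bb": ["A", "S"]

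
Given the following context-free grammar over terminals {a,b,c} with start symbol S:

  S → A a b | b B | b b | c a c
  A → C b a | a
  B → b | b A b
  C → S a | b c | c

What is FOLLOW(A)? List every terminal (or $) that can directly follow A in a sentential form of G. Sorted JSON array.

FIRST sets, iterate to fixpoint:
round 1:
  A via A→a: +{a}
  B via B→b: +{b}
  C via C→b c: +{b}
  C via C→c: +{c}
  S via S→A a b: +{a}
  S via S→b B: +{b}
  S via S→c a c: +{c}
  FIRST[S]={a,b,c}  FIRST[A]={a}  FIRST[B]={b}  FIRST[C]={b,c}
round 2:
  A via A→C b a: +{b,c}
  C via C→S a: +{a}
  FIRST[S]={a,b,c}  FIRST[A]={a,b,c}  FIRST[B]={b}  FIRST[C]={a,b,c}
round 3: — fixpoint
  FIRST[S]={a,b,c}  FIRST[A]={a,b,c}  FIRST[B]={b}  FIRST[C]={a,b,c}

Compute FOLLOW by fixpoint:
FOLLOW(S) := {$}
iter 1:
  A→C b a: FOLLOW(C) ⊇ FIRST(b) = {b}; new: +{b}
  B→b A b: FOLLOW(A) ⊇ FIRST(b) = {b}; new: +{b}
  C→S a: FOLLOW(S) ⊇ FIRST(a) = {a}; new: +{a}
  S→A a b: FOLLOW(A) ⊇ FIRST(a) = {a}; new: +{a}
  S→b B: FOLLOW(B) ⊇ FOLLOW(S) ⊇ {$,a}; new: +{$,a}
  FOLLOW[S]={$,a}  FOLLOW[A]={a,b}  FOLLOW[B]={$,a}  FOLLOW[C]={b}
iter 2: done
  FOLLOW[S]={$,a}  FOLLOW[A]={a,b}  FOLLOW[B]={$,a}  FOLLOW[C]={b}

FOLLOW(A) = ["a", "b"]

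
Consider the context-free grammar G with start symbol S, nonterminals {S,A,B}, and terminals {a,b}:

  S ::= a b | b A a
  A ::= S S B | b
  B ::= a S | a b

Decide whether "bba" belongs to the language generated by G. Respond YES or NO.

CNF form of G:
  S -> T0 T1 | T1 X3
  A -> S X2 | b
  B -> T0 S | T0 T1
  T0 -> a
  T1 -> b
  X2 -> S B
  X3 -> A T0

Fill CYK table bottom-up:
  [0..0]={A,T1}  "b"  orig:{A}
  [1..1]={A,T1}  "b"  orig:{A}
  [2..2]={T0}  "a"  orig:{}
  [0..1]=∅  "bb"
  [1..2]={X3}  "ba"  orig:{}
  [0..2]={S}  "bba"

S ∈ T[0,2] ⇒ YES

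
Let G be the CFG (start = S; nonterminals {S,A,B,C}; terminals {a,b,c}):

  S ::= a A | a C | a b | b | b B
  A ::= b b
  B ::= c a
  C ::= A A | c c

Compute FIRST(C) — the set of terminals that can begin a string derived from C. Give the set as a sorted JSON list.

FIRST sets, iterate to fixpoint:
round 1:
  A via A→b b: +{b}
  B via B→c a: +{c}
  C via C→A A: +{b}
  C via C→c c: +{c}
  S via S→a A: +{a}
  S via S→b: +{b}
  FIRST[S]={a,b}  FIRST[A]={b}  FIRST[B]={c}  FIRST[C]={b,c}
round 2: (no change)
  FIRST[S]={a,b}  FIRST[A]={b}  FIRST[B]={c}  FIRST[C]={b,c}

FIRST(C) = ["b", "c"]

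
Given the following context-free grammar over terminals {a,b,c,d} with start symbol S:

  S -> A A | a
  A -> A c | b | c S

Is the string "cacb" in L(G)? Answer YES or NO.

Convert to CNF:
  S -> A A | a
  A -> A T0 | T0 S | b
  T0 -> c

CYK table (by increasing span):
  T[0,0] 'c' = {T0}  orig:{}
  T[1,1] 'a' = {S}
  T[2,2] 'c' = {T0}  orig:{}
  T[3,3] 'b' = {A}
  T[0,1] 'ca' = {A}
  T[1,2] 'ac' = ∅
  T[2,3] 'cb' = ∅
  T[0,2] 'cac' = {A}
  T[1,3] 'acb' = ∅
  T[0,3] 'cacb' = {S}

S ∈ T[0,3] ⇒ YES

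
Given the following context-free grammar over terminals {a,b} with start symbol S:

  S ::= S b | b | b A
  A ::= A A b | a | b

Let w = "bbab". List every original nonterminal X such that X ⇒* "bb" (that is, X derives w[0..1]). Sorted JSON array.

Convert to CNF:
  S -> S T0 | T0 A | b
  A -> A X1 | a | b
  T0 -> b
  X1 -> A T0

CYK table (by increasing span) (cells [i..j] with 0 ≤ i ≤ j ≤ 1 only):
  cell(0,0) b: {A,S,T0}  orig:{A,S}
  cell(1,1) b: {A,S,T0}  orig:{A,S}
  cell(0,1) bb: {S,X1}  orig:{S}

Original NTs in T[0,1] deriving "bb": ["S"]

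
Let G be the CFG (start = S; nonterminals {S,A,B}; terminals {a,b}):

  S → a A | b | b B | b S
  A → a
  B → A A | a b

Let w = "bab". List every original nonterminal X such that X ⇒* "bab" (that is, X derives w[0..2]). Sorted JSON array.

Convert to CNF:
  S -> T0 A | T1 B | T1 S | b
  A -> a
  B -> A A | T0 T1
  T0 -> a
  T1 -> b

CYK fill (cells [i..j] with 0 ≤ i ≤ j ≤ 2 only):
  cell(0,0) b: {S,T1}  orig:{S}
  cell(1,1) a: {A,T0}  orig:{A}
  cell(2,2) b: {S,T1}  orig:{S}
  cell(0,1) ba: ∅
  cell(1,2) ab: {B}
  cell(0,2) bab: {S}

Original NTs in T[0,2] deriving "bab": ["S"]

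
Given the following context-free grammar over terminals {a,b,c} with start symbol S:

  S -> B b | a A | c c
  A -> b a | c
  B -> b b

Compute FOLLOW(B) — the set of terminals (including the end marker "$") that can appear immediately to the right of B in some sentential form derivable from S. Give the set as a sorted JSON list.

FIRST iteration:
pass 1:
  A via A→b a: +{b}
  A via A→c: +{c}
  B via B→b b: +{b}
  S via S→B b: +{b}
  S via S→a A: +{a}
  S via S→c c: +{c}
  S: {a,b,c}  A: {b,c}  B: {b}
pass 2: (stable)
  S: {a,b,c}  A: {b,c}  B: {b}

FOLLOW iteration:
seed FOLLOW(S) with $
[1]
  S→B b: FOLLOW(B) ⊇ FIRST(b) = {b}; new: +{b}
  S→a A: FOLLOW(A) ⊇ FOLLOW(S) ⊇ {$}; new: +{$}
  FOLLOW(S)={$}  FOLLOW(A)={$}  FOLLOW(B)={b}
[2] — fixpoint
  FOLLOW(S)={$}  FOLLOW(A)={$}  FOLLOW(B)={b}

FOLLOW(B) = ["b"]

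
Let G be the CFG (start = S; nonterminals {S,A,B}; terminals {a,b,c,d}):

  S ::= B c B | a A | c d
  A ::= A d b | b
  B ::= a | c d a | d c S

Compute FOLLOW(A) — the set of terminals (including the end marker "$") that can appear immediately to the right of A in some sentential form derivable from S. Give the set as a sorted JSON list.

FIRST sets, iterate to fixpoint:
round 1:
  A via A→b: +{b}
  B via B→a: +{a}
  B via B→c d a: +{c}
  B via B→d c S: +{d}
  S via S→B c B: +{a,c,d}
  FIRST(S)={a,c,d}  FIRST(A)={b}  FIRST(B)={a,c,d}
round 2: — fixpoint
  FIRST(S)={a,c,d}  FIRST(A)={b}  FIRST(B)={a,c,d}

FOLLOW iteration:
seed FOLLOW(S) with $
iter 1:
  A→A d b: FOLLOW(A) ⊇ FIRST(d) = {d}; new: +{d}
  S→B c B: FOLLOW(B) ⊇ FIRST(c) = {c}; new: +{c}
  S→B c B: FOLLOW(B) ⊇ FOLLOW(S) ⊇ {$}; new: +{$}
  S→a A: FOLLOW(A) ⊇ FOLLOW(S) ⊇ {$}; new: +{$}
  FOLLOW[S]={$}  FOLLOW[A]={$,d}  FOLLOW[B]={$,c}
iter 2:
  B→d c S: FOLLOW(S) ⊇ FOLLOW(B) ⊇ {$,c}; new: +{c}
  S→a A: FOLLOW(A) ⊇ FOLLOW(S) ⊇ {$,c}; new: +{c}
  FOLLOW[S]={$,c}  FOLLOW[A]={$,c,d}  FOLLOW[B]={$,c}
iter 3: done
  FOLLOW[S]={$,c}  FOLLOW[A]={$,c,d}  FOLLOW[B]={$,c}

FOLLOW(A) = ["$", "c", "d"]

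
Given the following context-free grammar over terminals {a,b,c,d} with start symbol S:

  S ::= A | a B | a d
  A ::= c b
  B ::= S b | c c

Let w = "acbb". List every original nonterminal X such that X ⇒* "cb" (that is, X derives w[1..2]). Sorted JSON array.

CNF form of G:
  S -> T0 T1 | T2 B | T2 T3
  A -> T0 T1
  B -> S T1 | T0 T0
  T0 -> c
  T1 -> b
  T2 -> a
  T3 -> d

CYK table (by increasing span) — only the sub-triangle for w[1..2]:
  [1..1]={T0}  "c"  orig:{}
  [2..2]={T1}  "b"  orig:{}
  [1..2]={A,S}  "cb"

Original NTs in T[1,2] deriving "cb": ["A", "S"]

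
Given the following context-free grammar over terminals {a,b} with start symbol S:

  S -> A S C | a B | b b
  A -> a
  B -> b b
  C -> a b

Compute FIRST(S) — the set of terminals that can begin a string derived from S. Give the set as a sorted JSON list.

FIRST iteration:
iter 1:
  A via A→a: +{a}
  B via B→b b: +{b}
  C via C→a b: +{a}
  S via S→A S C: +{a}
  S via S→b b: +{b}
  S: {a,b}  A: {a}  B: {b}  C: {a}
iter 2: — fixpoint
  S: {a,b}  A: {a}  B: {b}  C: {a}

FIRST(S) = ["a", "b"]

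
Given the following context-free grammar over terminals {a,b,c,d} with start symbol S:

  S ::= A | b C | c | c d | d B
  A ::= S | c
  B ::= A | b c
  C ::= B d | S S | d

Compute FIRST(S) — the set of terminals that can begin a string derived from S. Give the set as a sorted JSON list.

FIRST iteration:
pass 1:
  A via A→c: +{c}
  B via B→A: +{c}
  B via B→b c: +{b}
  C via C→B d: +{b,c}
  C via C→d: +{d}
  S via S→A: +{c}
  S via S→b C: +{b}
  S via S→d B: +{d}
  S: {b,c,d}  A: {c}  B: {b,c}  C: {b,c,d}
pass 2:
  A via A→S: +{b,d}
  B via B→A: +{d}
  S: {b,c,d}  A: {b,c,d}  B: {b,c,d}  C: {b,c,d}
pass 3: (no change)
  S: {b,c,d}  A: {b,c,d}  B: {b,c,d}  C: {b,c,d}

FIRST(S) = ["b", "c", "d"]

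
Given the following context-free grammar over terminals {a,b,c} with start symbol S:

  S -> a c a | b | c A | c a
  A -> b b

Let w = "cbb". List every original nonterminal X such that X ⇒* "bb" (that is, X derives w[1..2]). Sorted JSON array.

CNF form of G:
  S -> T1 X3 | T2 A | T2 T1 | b
  A -> T0 T0
  T0 -> b
  T1 -> a
  T2 -> c
  X3 -> T2 T1

Fill CYK table bottom-up, restricted to cells inside w[1..2]:
  [1..1]={S,T0}  "b"  orig:{S}
  [2..2]={S,T0}  "b"  orig:{S}
  [1..2]={A}  "bb"

Original NTs in T[1,2] deriving "bb": ["A"]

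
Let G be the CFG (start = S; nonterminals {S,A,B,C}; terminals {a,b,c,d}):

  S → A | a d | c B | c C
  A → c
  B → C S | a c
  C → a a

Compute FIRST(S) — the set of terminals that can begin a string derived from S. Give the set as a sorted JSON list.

FIRST iteration:
pass 1:
  A via A→c: +{c}
  B via B→a c: +{a}
  C via C→a a: +{a}
  S via S→A: +{c}
  S via S→a d: +{a}
  S: {a,c}  A: {c}  B: {a}  C: {a}
pass 2: done
  S: {a,c}  A: {c}  B: {a}  C: {a}

FIRST(S) = ["a", "c"]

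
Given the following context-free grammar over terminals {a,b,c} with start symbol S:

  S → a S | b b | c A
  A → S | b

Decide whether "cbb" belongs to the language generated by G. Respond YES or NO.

CNF form of G:
  S -> T0 S | T1 T1 | T2 A
  A -> T0 S | T1 T1 | T2 A | b
  T0 -> a
  T1 -> b
  T2 -> c

CYK fill:
  [0..0]={T2}  "c"  orig:{}
  [1..1]={A,T1}  "b"  orig:{A}
  [2..2]={A,T1}  "b"  orig:{A}
  [0..1]={A,S}  "cb"
  [1..2]={A,S}  "bb"
  [0..2]={A,S}  "cbb"

S ∈ T[0,2] ⇒ YES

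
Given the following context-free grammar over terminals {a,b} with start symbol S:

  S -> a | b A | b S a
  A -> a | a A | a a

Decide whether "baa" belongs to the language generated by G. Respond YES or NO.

CNF form of G:
  S -> T1 A | T1 X2 | a
  A -> T0 A | T0 T0 | a
  T0 -> a
  T1 -> b
  X2 -> S T0

Fill CYK table bottom-up:
  cell(0,0) b: {T1}  orig:{}
  cell(1,1) a: {A,S,T0}  orig:{A,S}
  cell(2,2) a: {A,S,T0}  orig:{A,S}
  cell(0,1) ba: {S}
  cell(1,2) aa: {A,X2}  orig:{A}
  cell(0,2) baa: {S,X2}  orig:{S}

S ∈ T[0,2] ⇒ YES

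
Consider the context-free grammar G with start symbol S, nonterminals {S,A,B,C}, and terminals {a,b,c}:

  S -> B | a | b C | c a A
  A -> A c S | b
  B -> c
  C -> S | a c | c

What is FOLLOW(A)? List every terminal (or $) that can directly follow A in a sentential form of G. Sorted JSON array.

FIRST sets, iterate to fixpoint:
round 1:
  A via A→b: +{b}
  B via B→c: +{c}
  C via C→a c: +{a}
  C via C→c: +{c}
  S via S→B: +{c}
  S via S→a: +{a}
  S via S→b C: +{b}
  FIRST(S)={a,b,c}  FIRST(A)={b}  FIRST(B)={c}  FIRST(C)={a,c}
round 2:
  C via C→S: +{b}
  FIRST(S)={a,b,c}  FIRST(A)={b}  FIRST(B)={c}  FIRST(C)={a,b,c}
round 3: done
  FIRST(S)={a,b,c}  FIRST(A)={b}  FIRST(B)={c}  FIRST(C)={a,b,c}

FOLLOW sets:
seed FOLLOW(S) with $
pass 1:
  A→A c S: FOLLOW(A) ⊇ FIRST(c) = {c}; new: +{c}
  A→A c S: FOLLOW(S) ⊇ FOLLOW(A) ⊇ {c}; new: +{c}
  S→B: FOLLOW(B) ⊇ FOLLOW(S) ⊇ {$,c}; new: +{$,c}
  S→b C: FOLLOW(C) ⊇ FOLLOW(S) ⊇ {$,c}; new: +{$,c}
  S→c a A: FOLLOW(A) ⊇ FOLLOW(S) ⊇ {$,c}; new: +{$}
  S: {$,c}  A: {$,c}  B: {$,c}  C: {$,c}
pass 2: done
  S: {$,c}  A: {$,c}  B: {$,c}  C: {$,c}

FOLLOW(A) = ["$", "c"]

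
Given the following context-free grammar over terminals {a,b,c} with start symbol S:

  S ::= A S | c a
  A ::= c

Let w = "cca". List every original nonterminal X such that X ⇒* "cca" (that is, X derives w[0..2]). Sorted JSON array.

CNF form of G:
  S -> A S | T0 T1
  A -> c
  T0 -> c
  T1 -> a

CYK fill, restricted to cells inside w[0..2]:
  cell(0,0) c: {A,T0}  orig:{A}
  cell(1,1) c: {A,T0}  orig:{A}
  cell(2,2) a: {T1}  orig:{}
  cell(0,1) cc: ∅
  cell(1,2) ca: {S}
  cell(0,2) cca: {S}

Original NTs in T[0,2] deriving "cca": ["S"]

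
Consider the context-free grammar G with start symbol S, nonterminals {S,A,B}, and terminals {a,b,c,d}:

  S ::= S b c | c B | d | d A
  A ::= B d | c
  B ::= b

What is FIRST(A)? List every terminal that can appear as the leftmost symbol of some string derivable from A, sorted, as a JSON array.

Compute FIRST by fixpoint:
[1]
  A via A→c: +{c}
  B via B→b: +{b}
  S via S→c B: +{c}
  S via S→d: +{d}
  FIRST(S)={c,d}  FIRST(A)={c}  FIRST(B)={b}
[2]
  A via A→B d: +{b}
  FIRST(S)={c,d}  FIRST(A)={b,c}  FIRST(B)={b}
[3] (no change)
  FIRST(S)={c,d}  FIRST(A)={b,c}  FIRST(B)={b}

FIRST(A) = ["b", "c"]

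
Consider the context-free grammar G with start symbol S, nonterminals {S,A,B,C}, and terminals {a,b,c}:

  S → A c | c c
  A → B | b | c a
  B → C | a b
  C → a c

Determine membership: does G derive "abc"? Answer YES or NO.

Convert to CNF:
  S -> A T2 | T2 T2
  A -> T0 T1 | T0 T2 | T2 T0 | b
  B -> T0 T1 | T0 T2
  C -> T0 T2
  T0 -> a
  T1 -> b
  T2 -> c

Fill CYK table bottom-up:
  cell(0,0) a: {T0}  orig:{}
  cell(1,1) b: {A,T1}  orig:{A}
  cell(2,2) c: {T2}  orig:{}
  cell(0,1) ab: {A,B}
  cell(1,2) bc: {S}
  cell(0,2) abc: {S}

S ∈ T[0,2] ⇒ YES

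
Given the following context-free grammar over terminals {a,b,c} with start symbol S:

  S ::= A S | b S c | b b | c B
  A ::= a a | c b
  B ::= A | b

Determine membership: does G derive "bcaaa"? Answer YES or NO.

Convert to CNF:
  S -> A S | T1 B | T2 T2 | T2 X3
  A -> T0 T0 | T1 T2
  B -> T0 T0 | T1 T2 | b
  T0 -> a
  T1 -> c
  T2 -> b
  X3 -> S T1

Fill CYK table bottom-up:
  [0..0]={B,T2}  "b"  orig:{B}
  [1..1]={T1}  "c"  orig:{}
  [2..2]={T0}  "a"  orig:{}
  [3..3]={T0}  "a"  orig:{}
  [4..4]={T0}  "a"  orig:{}
  [0..1]=∅  "bc"
  [1..2]=∅  "ca"
  [2..3]={A,B}  "aa"
  [3..4]={A,B}  "aa"
  [0..2]=∅  "bca"
  [1..3]={S}  "caa"
  [2..4]=∅  "aaa"
  [0..3]=∅  "bcaa"
  [1..4]=∅  "caaa"
  [0..4]=∅  "bcaaa"

S ∉ T[0,4] ⇒ NO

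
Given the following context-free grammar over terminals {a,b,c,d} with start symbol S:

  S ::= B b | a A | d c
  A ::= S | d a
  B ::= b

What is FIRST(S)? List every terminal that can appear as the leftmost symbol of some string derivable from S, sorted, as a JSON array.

Compute FIRST by fixpoint:
[1]
  A via A→d a: +{d}
  B via B→b: +{b}
  S via S→B b: +{b}
  S via S→a A: +{a}
  S via S→d c: +{d}
  FIRST[S]={a,b,d}  FIRST[A]={d}  FIRST[B]={b}
[2]
  A via A→S: +{a,b}
  FIRST[S]={a,b,d}  FIRST[A]={a,b,d}  FIRST[B]={b}
[3] (no change)
  FIRST[S]={a,b,d}  FIRST[A]={a,b,d}  FIRST[B]={b}

FIRST(S) = ["a", "b", "d"]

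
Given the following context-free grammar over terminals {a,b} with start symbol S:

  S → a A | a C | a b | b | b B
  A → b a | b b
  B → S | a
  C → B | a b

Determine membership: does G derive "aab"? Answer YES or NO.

CNF form of G:
  S -> T0 B | T1 A | T1 C | T1 T0 | b
  A -> T0 T0 | T0 T1
  B -> T0 B | T1 A | T1 C | T1 T0 | a | b
  C -> T0 B | T1 A | T1 C | T1 T0 | a | b
  T0 -> b
  T1 -> a

Fill CYK table bottom-up:
  cell(0,0) a: {B,C,T1}  orig:{B,C}
  cell(1,1) a: {B,C,T1}  orig:{B,C}
  cell(2,2) b: {B,C,S,T0}  orig:{B,C,S}
  cell(0,1) aa: {B,C,S}
  cell(1,2) ab: {B,C,S}
  cell(0,2) aab: {B,C,S}

S ∈ T[0,2] ⇒ YES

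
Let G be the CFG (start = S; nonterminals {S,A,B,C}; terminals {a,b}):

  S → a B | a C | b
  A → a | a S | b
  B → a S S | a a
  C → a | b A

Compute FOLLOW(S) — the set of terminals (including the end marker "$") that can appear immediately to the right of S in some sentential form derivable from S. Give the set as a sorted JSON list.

FIRST sets, iterate to fixpoint:
[1]
  A via A→a: +{a}
  A via A→b: +{b}
  B via B→a S S: +{a}
  C via C→a: +{a}
  C via C→b A: +{b}
  S via S→a B: +{a}
  S via S→b: +{b}
  FIRST(S)={a,b}  FIRST(A)={a,b}  FIRST(B)={a}  FIRST(C)={a,b}
[2] — fixpoint
  FIRST(S)={a,b}  FIRST(A)={a,b}  FIRST(B)={a}  FIRST(C)={a,b}

FOLLOW sets:
seed FOLLOW(S) with $
iter 1:
  B→a S S: FOLLOW(S) ⊇ FIRST(S) = {a,b}; new: +{a,b}
  S→a B: FOLLOW(B) ⊇ FOLLOW(S) ⊇ {$,a,b}; new: +{$,a,b}
  S→a C: FOLLOW(C) ⊇ FOLLOW(S) ⊇ {$,a,b}; new: +{$,a,b}
  FOLLOW[S]={$,a,b}  FOLLOW[A]={}  FOLLOW[B]={$,a,b}  FOLLOW[C]={$,a,b}
iter 2:
  C→b A: FOLLOW(A) ⊇ FOLLOW(C) ⊇ {$,a,b}; new: +{$,a,b}
  FOLLOW[S]={$,a,b}  FOLLOW[A]={$,a,b}  FOLLOW[B]={$,a,b}  FOLLOW[C]={$,a,b}
iter 3: (no change)
  FOLLOW[S]={$,a,b}  FOLLOW[A]={$,a,b}  FOLLOW[B]={$,a,b}  FOLLOW[C]={$,a,b}

FOLLOW(S) = ["$", "a", "b"]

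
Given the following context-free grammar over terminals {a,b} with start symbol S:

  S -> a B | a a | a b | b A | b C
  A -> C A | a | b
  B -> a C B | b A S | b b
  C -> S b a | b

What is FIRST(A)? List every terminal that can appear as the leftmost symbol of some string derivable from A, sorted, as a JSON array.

FIRST iteration:
pass 1:
  A via A→a: +{a}
  A via A→b: +{b}
  B via B→a C B: +{a}
  B via B→b A S: +{b}
  C via C→b: +{b}
  S via S→a B: +{a}
  S via S→b A: +{b}
  FIRST[S]={a,b}  FIRST[A]={a,b}  FIRST[B]={a,b}  FIRST[C]={b}
pass 2:
  C via C→S b a: +{a}
  FIRST[S]={a,b}  FIRST[A]={a,b}  FIRST[B]={a,b}  FIRST[C]={a,b}
pass 3: (no change)
  FIRST[S]={a,b}  FIRST[A]={a,b}  FIRST[B]={a,b}  FIRST[C]={a,b}

FIRST(A) = ["a", "b"]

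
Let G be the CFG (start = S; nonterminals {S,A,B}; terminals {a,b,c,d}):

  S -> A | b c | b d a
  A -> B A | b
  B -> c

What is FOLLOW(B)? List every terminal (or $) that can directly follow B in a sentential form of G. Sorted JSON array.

FIRST sets, iterate to fixpoint:
[1]
  A via A→b: +{b}
  B via B→c: +{c}
  S via S→A: +{b}
  S: {b}  A: {b}  B: {c}
[2]
  A via A→B A: +{c}
  S via S→A: +{c}
  S: {b,c}  A: {b,c}  B: {c}
[3] (no change)
  S: {b,c}  A: {b,c}  B: {c}

Compute FOLLOW by fixpoint:
initialize: $ ∈ FOLLOW(S)
pass 1:
  A→B A: FOLLOW(B) ⊇ FIRST(A) = {b,c}; new: +{b,c}
  S→A: FOLLOW(A) ⊇ FOLLOW(S) ⊇ {$}; new: +{$}
  FOLLOW[S]={$}  FOLLOW[A]={$}  FOLLOW[B]={b,c}
pass 2: (no change)
  FOLLOW[S]={$}  FOLLOW[A]={$}  FOLLOW[B]={b,c}

FOLLOW(B) = ["b", "c"]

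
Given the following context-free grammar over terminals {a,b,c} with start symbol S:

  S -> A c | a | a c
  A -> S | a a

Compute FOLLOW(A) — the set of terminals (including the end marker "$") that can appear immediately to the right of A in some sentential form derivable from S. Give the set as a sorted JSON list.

FIRST sets, iterate to fixpoint:
round 1:
  A via A→a a: +{a}
  S via S→A c: +{a}
  S: {a}  A: {a}
round 2: (stable)
  S: {a}  A: {a}

Compute FOLLOW by fixpoint:
FOLLOW(S) := {$}
[1]
  S→A c: FOLLOW(A) ⊇ FIRST(c) = {c}; new: +{c}
  FOLLOW[S]={$}  FOLLOW[A]={c}
[2]
  A→S: FOLLOW(S) ⊇ FOLLOW(A) ⊇ {c}; new: +{c}
  FOLLOW[S]={$,c}  FOLLOW[A]={c}
[3] done
  FOLLOW[S]={$,c}  FOLLOW[A]={c}

FOLLOW(A) = ["c"]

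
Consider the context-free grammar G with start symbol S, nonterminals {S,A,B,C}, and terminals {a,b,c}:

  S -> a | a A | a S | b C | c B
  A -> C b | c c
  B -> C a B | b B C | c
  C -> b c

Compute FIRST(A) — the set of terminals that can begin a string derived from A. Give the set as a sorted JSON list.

FIRST iteration:
iter 1:
  A via A→c c: +{c}
  B via B→b B C: +{b}
  B via B→c: +{c}
  C via C→b c: +{b}
  S via S→a: +{a}
  S via S→b C: +{b}
  S via S→c B: +{c}
  FIRST[S]={a,b,c}  FIRST[A]={c}  FIRST[B]={b,c}  FIRST[C]={b}
iter 2:
  A via A→C b: +{b}
  FIRST[S]={a,b,c}  FIRST[A]={b,c}  FIRST[B]={b,c}  FIRST[C]={b}
iter 3: (no change)
  FIRST[S]={a,b,c}  FIRST[A]={b,c}  FIRST[B]={b,c}  FIRST[C]={b}

FIRST(A) = ["b", "c"]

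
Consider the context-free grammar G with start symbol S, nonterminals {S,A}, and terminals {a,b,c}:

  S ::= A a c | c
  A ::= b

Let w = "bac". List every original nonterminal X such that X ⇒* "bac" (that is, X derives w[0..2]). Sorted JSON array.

Convert to CNF:
  S -> A X2 | c
  A -> b
  T0 -> a
  T1 -> c
  X2 -> T0 T1

CYK fill (cells [i..j] with 0 ≤ i ≤ j ≤ 2 only):
  cell(0,0) b: {A}
  cell(1,1) a: {T0}  orig:{}
  cell(2,2) c: {S,T1}  orig:{S}
  cell(0,1) ba: ∅
  cell(1,2) ac: {X2}  orig:{}
  cell(0,2) bac: {S}

Original NTs in T[0,2] deriving "bac": ["S"]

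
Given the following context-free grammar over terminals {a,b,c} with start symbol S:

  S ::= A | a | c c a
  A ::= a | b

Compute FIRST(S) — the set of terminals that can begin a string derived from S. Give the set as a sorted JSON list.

FIRST sets, iterate to fixpoint:
[1]
  A via A→a: +{a}
  A via A→b: +{b}
  S via S→A: +{a,b}
  S via S→c c a: +{c}
  S: {a,b,c}  A: {a,b}
[2] — fixpoint
  S: {a,b,c}  A: {a,b}

FIRST(S) = ["a", "b", "c"]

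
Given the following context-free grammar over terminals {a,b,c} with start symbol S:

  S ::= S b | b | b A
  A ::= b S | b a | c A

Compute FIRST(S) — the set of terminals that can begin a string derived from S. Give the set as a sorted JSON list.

Compute FIRST by fixpoint:
round 1:
  A via A→b S: +{b}
  A via A→c A: +{c}
  S via S→b: +{b}
  FIRST(S)={b}  FIRST(A)={b,c}
round 2: (stable)
  FIRST(S)={b}  FIRST(A)={b,c}

FIRST(S) = ["b"]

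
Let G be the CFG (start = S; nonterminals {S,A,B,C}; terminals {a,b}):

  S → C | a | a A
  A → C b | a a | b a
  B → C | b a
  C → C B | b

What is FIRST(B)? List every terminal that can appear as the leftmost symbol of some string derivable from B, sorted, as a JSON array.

FIRST sets, iterate to fixpoint:
[1]
  A via A→a a: +{a}
  A via A→b a: +{b}
  B via B→b a: +{b}
  C via C→b: +{b}
  S via S→C: +{b}
  S via S→a: +{a}
  S: {a,b}  A: {a,b}  B: {b}  C: {b}
[2] — fixpoint
  S: {a,b}  A: {a,b}  B: {b}  C: {b}

FIRST(B) = ["b"]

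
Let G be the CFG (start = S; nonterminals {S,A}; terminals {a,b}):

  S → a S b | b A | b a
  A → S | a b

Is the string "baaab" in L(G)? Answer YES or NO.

Convert to CNF:
  S -> T0 X3 | T1 A | T1 T0
  A -> T0 T1 | T0 X2 | T1 A | T1 T0
  T0 -> a
  T1 -> b
  X2 -> S T1
  X3 -> S T1

Fill CYK table bottom-up:
  cell(0,0) b: {T1}  orig:{}
  cell(1,1) a: {T0}  orig:{}
  cell(2,2) a: {T0}  orig:{}
  cell(3,3) a: {T0}  orig:{}
  cell(4,4) b: {T1}  orig:{}
  cell(0,1) ba: {A,S}
  cell(1,2) aa: ∅
  cell(2,3) aa: ∅
  cell(3,4) ab: {A}
  cell(0,2) baa: ∅
  cell(1,3) aaa: ∅
  cell(2,4) aab: ∅
  cell(0,3) baaa: ∅
  cell(1,4) aaab: ∅
  cell(0,4) baaab: ∅

S ∉ T[0,4] ⇒ NO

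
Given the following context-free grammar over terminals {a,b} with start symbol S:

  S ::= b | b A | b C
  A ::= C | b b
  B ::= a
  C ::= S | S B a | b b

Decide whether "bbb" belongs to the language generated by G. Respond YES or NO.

Convert to CNF:
  S -> T1 A | T1 C | b
  A -> S X2 | T1 A | T1 C | T1 T1 | b
  B -> a
  C -> S X3 | T1 A | T1 C | T1 T1 | b
  T0 -> a
  T1 -> b
  X2 -> B T0
  X3 -> B T0

Fill CYK table bottom-up:
  [0..0]={A,C,S,T1}  "b"  orig:{A,C,S}
  [1..1]={A,C,S,T1}  "b"  orig:{A,C,S}
  [2..2]={A,C,S,T1}  "b"  orig:{A,C,S}
  [0..1]={A,C,S}  "bb"
  [1..2]={A,C,S}  "bb"
  [0..2]={A,C,S}  "bbb"

S ∈ T[0,2] ⇒ YES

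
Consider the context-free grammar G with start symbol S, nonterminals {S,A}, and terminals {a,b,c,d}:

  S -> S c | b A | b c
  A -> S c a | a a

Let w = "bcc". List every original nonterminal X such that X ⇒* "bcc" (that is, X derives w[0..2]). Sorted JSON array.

CNF form of G:
  S -> S T0 | T2 A | T2 T0
  A -> S X3 | T1 T1
  T0 -> c
  T1 -> a
  T2 -> b
  X3 -> T0 T1

Fill CYK table bottom-up (cells [i..j] with 0 ≤ i ≤ j ≤ 2 only):
  cell(0,0) b: {T2}  orig:{}
  cell(1,1) c: {T0}  orig:{}
  cell(2,2) c: {T0}  orig:{}
  cell(0,1) bc: {S}
  cell(1,2) cc: ∅
  cell(0,2) bcc: {S}

Original NTs in T[0,2] deriving "bcc": ["S"]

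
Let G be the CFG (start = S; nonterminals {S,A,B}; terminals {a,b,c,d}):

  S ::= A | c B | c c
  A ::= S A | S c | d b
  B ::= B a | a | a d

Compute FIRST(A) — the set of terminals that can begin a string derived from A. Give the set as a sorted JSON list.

FIRST iteration:
[1]
  A via A→d b: +{d}
  B via B→a: +{a}
  S via S→A: +{d}
  S via S→c B: +{c}
  S: {c,d}  A: {d}  B: {a}
[2]
  A via A→S A: +{c}
  S: {c,d}  A: {c,d}  B: {a}
[3] (stable)
  S: {c,d}  A: {c,d}  B: {a}

FIRST(A) = ["c", "d"]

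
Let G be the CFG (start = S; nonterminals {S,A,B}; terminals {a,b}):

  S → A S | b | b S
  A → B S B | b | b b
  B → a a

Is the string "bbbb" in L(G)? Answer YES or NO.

Convert to CNF:
  S -> A S | T0 S | b
  A -> B X2 | T0 T0 | b
  B -> T1 T1
  T0 -> b
  T1 -> a
  X2 -> S B

Fill CYK table bottom-up:
  [0..0]={A,S,T0}  "b"  orig:{A,S}
  [1..1]={A,S,T0}  "b"  orig:{A,S}
  [2..2]={A,S,T0}  "b"  orig:{A,S}
  [3..3]={A,S,T0}  "b"  orig:{A,S}
  [0..1]={A,S}  "bb"
  [1..2]={A,S}  "bb"
  [2..3]={A,S}  "bb"
  [0..2]={S}  "bbb"
  [1..3]={S}  "bbb"
  [0..3]={S}  "bbbb"

S ∈ T[0,3] ⇒ YES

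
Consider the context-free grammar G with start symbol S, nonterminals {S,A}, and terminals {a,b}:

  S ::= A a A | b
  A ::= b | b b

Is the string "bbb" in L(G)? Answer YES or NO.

CNF form of G:
  S -> A X2 | b
  A -> T0 T0 | b
  T0 -> b
  T1 -> a
  X2 -> T1 A

CYK table (by increasing span):
  T[0,0] 'b' = {A,S,T0}  orig:{A,S}
  T[1,1] 'b' = {A,S,T0}  orig:{A,S}
  T[2,2] 'b' = {A,S,T0}  orig:{A,S}
  T[0,1] 'bb' = {A}
  T[1,2] 'bb' = {A}
  T[0,2] 'bbb' = ∅

S ∉ T[0,2] ⇒ NO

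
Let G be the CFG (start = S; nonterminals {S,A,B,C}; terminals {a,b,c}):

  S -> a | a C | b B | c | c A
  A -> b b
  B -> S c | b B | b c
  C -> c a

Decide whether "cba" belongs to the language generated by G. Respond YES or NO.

CNF form of G:
  S -> T0 B | T1 A | T2 C | a | c
  A -> T0 T0
  B -> S T1 | T0 B | T0 T1
  C -> T1 T2
  T0 -> b
  T1 -> c
  T2 -> a

CYK table (by increasing span):
  cell(0,0) c: {S,T1}  orig:{S}
  cell(1,1) b: {T0}  orig:{}
  cell(2,2) a: {S,T2}  orig:{S}
  cell(0,1) cb: ∅
  cell(1,2) ba: ∅
  cell(0,2) cba: ∅

S ∉ T[0,2] ⇒ NO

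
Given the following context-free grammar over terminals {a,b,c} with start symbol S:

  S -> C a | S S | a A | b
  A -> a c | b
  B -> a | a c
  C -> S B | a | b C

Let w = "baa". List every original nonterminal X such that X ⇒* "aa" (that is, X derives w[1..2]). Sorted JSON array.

Convert to CNF:
  S -> C T0 | S S | T0 A | b
  A -> T0 T1 | b
  B -> T0 T1 | a
  C -> S B | T2 C | a
  T0 -> a
  T1 -> c
  T2 -> b

CYK fill (cells [i..j] with 1 ≤ i ≤ j ≤ 2 only):
  [1..1]={B,C,T0}  "a"  orig:{B,C}
  [2..2]={B,C,T0}  "a"  orig:{B,C}
  [1..2]={S}  "aa"

Original NTs in T[1,2] deriving "aa": ["S"]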